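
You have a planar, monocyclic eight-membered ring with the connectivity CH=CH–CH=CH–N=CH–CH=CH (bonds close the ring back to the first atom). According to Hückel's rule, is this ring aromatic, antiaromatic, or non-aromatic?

Antiaromatic

All ring atoms are sp² and supply a p orbital to the ring (each doubly-bonded ring atom is sp² with one p-orbital electron; the doubly-bonded nitrogens are pyridine-type — their lone pairs lie in the ring plane, leaving one electron in the p orbital); the conjugation is uninterrupted.
Adding the contributions, 4 × 2 = 8 from the 4 double-bond units.
With 8 = 4·2 π electrons, Hückel's rule classifies the planar ring as antiaromatic.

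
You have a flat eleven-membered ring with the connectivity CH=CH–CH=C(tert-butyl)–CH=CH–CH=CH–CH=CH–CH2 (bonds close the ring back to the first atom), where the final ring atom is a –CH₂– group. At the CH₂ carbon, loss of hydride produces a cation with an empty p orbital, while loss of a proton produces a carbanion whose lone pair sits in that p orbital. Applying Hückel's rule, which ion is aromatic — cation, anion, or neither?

The cation

Once that carbon is sp², every ring atom has a p orbital and both ions are fully conjugated.
Cation: 5 × 2 + 0 = 10 π electrons → 4(2)+2, aromatic.
Anion: 5 × 2 + 2 = 12 π electrons → 4(3), antiaromatic.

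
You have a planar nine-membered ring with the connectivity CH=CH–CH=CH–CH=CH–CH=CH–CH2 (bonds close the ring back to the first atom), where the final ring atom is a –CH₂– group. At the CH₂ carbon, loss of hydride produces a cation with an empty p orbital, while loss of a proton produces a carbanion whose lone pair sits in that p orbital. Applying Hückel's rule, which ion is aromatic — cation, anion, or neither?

The anion

Once that carbon is sp², every ring atom has a p orbital and both ions are fully conjugated.
Cation: 4 × 2 + 0 = 8 π electrons → 4(2), antiaromatic.
Anion: 4 × 2 + 2 = 10 π electrons → 4(2)+2, aromatic.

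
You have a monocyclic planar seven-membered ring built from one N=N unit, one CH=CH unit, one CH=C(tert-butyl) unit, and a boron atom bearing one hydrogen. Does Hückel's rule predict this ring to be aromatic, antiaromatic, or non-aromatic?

Aromatic

Check conjugation: each doubly-bonded ring atom is sp² with one p-orbital electron; each =N– nitrogen is pyridine-type (lone pair in the sp² plane, one electron in the p orbital); the boron has an empty p orbital — every position has a p orbital, so the cyclic π system is continuous.
π-electron count: 3 × 2 = 6 from the double-bond units + 0 from the BH atom = 6.
6 = 4(1) + 2, which satisfies Hückel's 4n+2 rule.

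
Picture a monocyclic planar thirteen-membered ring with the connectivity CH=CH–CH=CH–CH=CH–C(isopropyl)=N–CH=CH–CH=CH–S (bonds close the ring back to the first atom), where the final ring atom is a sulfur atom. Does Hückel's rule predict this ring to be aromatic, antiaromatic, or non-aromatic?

Every ring atom contributes a p orbital perpendicular to the ring (every atom in a ring double bond is sp² and brings one electron to the p orbital; the doubly-bonded nitrogens are pyridine-type — their lone pairs lie in the ring plane, leaving one electron in the p orbital; the sulfur donates one lone pair from its p orbital), so the π system is cyclic and fully conjugated.
Counting π electrons: 6 × 2 = 12 from the double-bond units + 2 from the S atom = 14.
That gives a 4n+2 count (14, n = 3).

Aromatic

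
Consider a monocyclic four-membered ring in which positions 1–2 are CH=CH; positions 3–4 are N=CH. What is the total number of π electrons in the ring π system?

Every ring atom contributes a p orbital perpendicular to the ring (each doubly-bonded ring atom is sp² with one p-orbital electron; the doubly-bonded nitrogens are pyridine-type — their lone pairs lie in the ring plane, leaving one electron in the p orbital), so the π system is cyclic and fully conjugated.
π-electron count: 2 × 2 = 4 from the 2 double-bond units.

4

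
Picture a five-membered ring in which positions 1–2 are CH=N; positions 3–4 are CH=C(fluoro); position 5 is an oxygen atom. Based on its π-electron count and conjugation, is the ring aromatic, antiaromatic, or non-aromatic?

Aromatic

All ring atoms are sp² and supply a p orbital to the ring (every atom in a ring double bond is sp² and brings one electron to the p orbital; the doubly-bonded nitrogens are pyridine-type — their lone pairs lie in the ring plane, leaving one electron in the p orbital; the oxygen donates one lone pair from its p orbital); the conjugation is uninterrupted.
Counting π electrons: 2 × 2 = 4 from the double-bond units + 2 from the O atom = 6.
With 6 π electrons (n = 1), the Hückel 4n+2 condition holds.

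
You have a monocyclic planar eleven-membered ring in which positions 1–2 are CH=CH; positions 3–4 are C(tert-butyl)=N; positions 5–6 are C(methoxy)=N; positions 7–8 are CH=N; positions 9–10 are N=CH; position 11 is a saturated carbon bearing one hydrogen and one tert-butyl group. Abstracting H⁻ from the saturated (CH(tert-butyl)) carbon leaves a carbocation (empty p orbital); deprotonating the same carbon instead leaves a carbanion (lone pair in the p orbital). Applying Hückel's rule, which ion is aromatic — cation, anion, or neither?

In both ions every ring atom is sp² and contributes a p orbital, so both rings are fully conjugated.
Cation: 5 × 2 + 0 = 10 π electrons → 4(2)+2, aromatic.
Anion: 5 × 2 + 2 = 12 π electrons → 4(3), antiaromatic.

The cation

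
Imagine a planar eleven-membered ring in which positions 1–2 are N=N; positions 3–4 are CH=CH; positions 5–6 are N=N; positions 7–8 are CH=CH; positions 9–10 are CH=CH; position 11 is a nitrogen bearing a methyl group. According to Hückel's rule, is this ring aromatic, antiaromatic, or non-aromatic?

Every ring atom contributes a p orbital perpendicular to the ring (each doubly-bonded ring atom is sp² with one p-orbital electron; the doubly-bonded nitrogens are pyridine-type — their lone pairs lie in the ring plane, leaving one electron in the p orbital; the pyrrole-type nitrogen donates its lone pair from the p orbital), so the π system is cyclic and fully conjugated.
Adding the contributions, 5 × 2 = 10 from the double-bond units + 2 from the N(methyl) atom = 12.
With 12 = 4·3 π electrons, Hückel's rule classifies the planar ring as antiaromatic.

Antiaromatic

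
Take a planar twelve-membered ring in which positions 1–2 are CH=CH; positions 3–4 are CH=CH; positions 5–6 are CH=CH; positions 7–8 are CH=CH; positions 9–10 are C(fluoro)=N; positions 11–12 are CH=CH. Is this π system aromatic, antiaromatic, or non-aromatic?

The p orbitals form a continuous loop: each doubly-bonded ring atom is sp² with one p-orbital electron; the doubly-bonded nitrogens are pyridine-type — their lone pairs lie in the ring plane, leaving one electron in the p orbital. The ring is fully conjugated.
Counting π electrons: 6 × 2 = 12 from the 6 double-bond units.
12 is a 4n count (n = 3), so the planar conjugated ring is antiaromatic.

Antiaromatic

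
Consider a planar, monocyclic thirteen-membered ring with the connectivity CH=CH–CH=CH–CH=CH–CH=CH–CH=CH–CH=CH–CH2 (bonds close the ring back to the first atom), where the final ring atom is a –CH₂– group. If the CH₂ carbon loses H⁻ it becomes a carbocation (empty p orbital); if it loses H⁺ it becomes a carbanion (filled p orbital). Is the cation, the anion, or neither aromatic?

The anion

Once that carbon is sp², every ring atom has a p orbital and both ions are fully conjugated.
Cation: 6 × 2 + 0 = 12 π electrons → 4(3), antiaromatic.
Anion: 6 × 2 + 2 = 14 π electrons → 4(3)+2, aromatic.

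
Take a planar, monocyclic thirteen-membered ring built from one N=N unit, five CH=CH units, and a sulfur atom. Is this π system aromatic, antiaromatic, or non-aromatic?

All ring atoms are sp² and supply a p orbital to the ring (each doubly-bonded ring atom is sp² with one p-orbital electron; each =N– nitrogen is pyridine-type (lone pair in the sp² plane, one electron in the p orbital); the sulfur donates one lone pair from its p orbital); the conjugation is uninterrupted.
π-electron count: 6 × 2 = 12 from the double-bond units + 2 from the S atom = 14.
With 14 π electrons (n = 3), the Hückel 4n+2 condition holds.

Aromatic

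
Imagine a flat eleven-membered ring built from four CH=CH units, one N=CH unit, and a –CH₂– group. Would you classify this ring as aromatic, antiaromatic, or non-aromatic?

Non-aromatic

At the CH2 position, the tetrahedral CH₂ carbon is sp³ and has no p orbital in the ring π system; the ring's p-orbital overlap is broken there.
Broken conjugation rules out both aromaticity and antiaromaticity.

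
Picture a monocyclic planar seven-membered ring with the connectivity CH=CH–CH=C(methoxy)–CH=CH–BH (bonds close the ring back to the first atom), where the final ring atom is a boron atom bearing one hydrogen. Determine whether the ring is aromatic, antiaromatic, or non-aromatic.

Aromatic

All ring atoms are sp² and supply a p orbital to the ring (every atom in a ring double bond is sp² and brings one electron to the p orbital; the boron has an empty p orbital); the conjugation is uninterrupted.
Counting π electrons: 3 × 2 = 6 from the double-bond units + 0 from the BH atom = 6.
Since 6 = 4·1 + 2, the ring meets the 4n+2 criterion.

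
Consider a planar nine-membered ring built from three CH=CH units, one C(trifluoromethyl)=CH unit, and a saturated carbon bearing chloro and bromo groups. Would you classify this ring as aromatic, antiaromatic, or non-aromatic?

Non-aromatic

The C(chloro)(bromo) carbon is saturated: that saturated carbon is sp³ and has no p orbital in the ring π system. Conjugation is not continuous around the ring.
Broken conjugation rules out both aromaticity and antiaromaticity.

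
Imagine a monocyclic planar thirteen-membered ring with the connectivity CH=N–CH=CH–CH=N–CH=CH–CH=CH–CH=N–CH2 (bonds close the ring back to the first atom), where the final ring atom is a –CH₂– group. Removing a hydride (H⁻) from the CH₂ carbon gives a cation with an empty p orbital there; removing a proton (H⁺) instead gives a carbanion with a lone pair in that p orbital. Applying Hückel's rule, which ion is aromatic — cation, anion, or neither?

The anion

In both ions every ring atom is sp² and contributes a p orbital, so both rings are fully conjugated.
Cation: 6 × 2 + 0 = 12 π electrons → 4(3), antiaromatic.
Anion: 6 × 2 + 2 = 14 π electrons → 4(3)+2, aromatic.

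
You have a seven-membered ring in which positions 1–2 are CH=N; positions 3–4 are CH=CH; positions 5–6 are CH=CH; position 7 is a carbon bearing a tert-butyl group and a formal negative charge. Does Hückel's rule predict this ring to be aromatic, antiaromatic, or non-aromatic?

Antiaromatic

The p orbitals form a continuous loop: each doubly-bonded ring atom is sp² with one p-orbital electron; each sp² =N– keeps its lone pair in-plane and puts one electron into the π system; the carbanion's lone pair occupies the p orbital. The ring is fully conjugated.
Tallying contributions gives 3 × 2 = 6 from the double-bond units + 2 from the C(tert-butyl)(-) atom = 8.
8 is a 4n count (n = 2), so the planar conjugated ring is antiaromatic.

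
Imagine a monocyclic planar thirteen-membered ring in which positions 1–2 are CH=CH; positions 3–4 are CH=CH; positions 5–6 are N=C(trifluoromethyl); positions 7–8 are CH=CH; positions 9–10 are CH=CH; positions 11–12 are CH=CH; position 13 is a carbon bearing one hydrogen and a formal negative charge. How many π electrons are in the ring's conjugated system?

The p orbitals form a continuous loop: each doubly-bonded ring atom is sp² with one p-orbital electron; each sp² =N– keeps its lone pair in-plane and puts one electron into the π system; the carbanion's lone pair occupies the p orbital. The ring is fully conjugated.
π-electron count: 6 × 2 = 12 from the double-bond units + 2 from the CH(-) atom = 14.

14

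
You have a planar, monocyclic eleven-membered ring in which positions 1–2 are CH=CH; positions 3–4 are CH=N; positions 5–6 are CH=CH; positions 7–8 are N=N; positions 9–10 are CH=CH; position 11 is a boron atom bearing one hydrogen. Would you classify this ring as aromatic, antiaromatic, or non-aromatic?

All ring atoms are sp² and supply a p orbital to the ring (the double-bond atoms are sp², each contributing one p electron; each sp² =N– keeps its lone pair in-plane and puts one electron into the π system; the boron has an empty p orbital); the conjugation is uninterrupted.
π-electron count: 5 × 2 = 10 from the double-bond units + 0 from the BH atom = 10.
10 = 4(2) + 2, which satisfies Hückel's 4n+2 rule.

Aromatic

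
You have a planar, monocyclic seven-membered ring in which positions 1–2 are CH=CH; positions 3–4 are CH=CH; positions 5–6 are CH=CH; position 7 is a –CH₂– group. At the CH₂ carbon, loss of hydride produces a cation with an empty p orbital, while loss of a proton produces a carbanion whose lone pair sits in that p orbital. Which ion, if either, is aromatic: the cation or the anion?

The cation

In either ion the ring is fully conjugated: every atom, including the new sp² carbon, supplies a p orbital.
Cation: 3 × 2 + 0 = 6 π electrons → 4(1)+2, aromatic.
Anion: 3 × 2 + 2 = 8 π electrons → 4(2), antiaromatic.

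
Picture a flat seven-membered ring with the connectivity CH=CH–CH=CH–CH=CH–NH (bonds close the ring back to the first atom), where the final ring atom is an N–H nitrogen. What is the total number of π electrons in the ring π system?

All ring atoms are sp² and supply a p orbital to the ring (each doubly-bonded ring atom is sp² with one p-orbital electron; the pyrrole-type nitrogen donates its lone pair from the p orbital); the conjugation is uninterrupted.
Tallying contributions gives 3 × 2 = 6 from the double-bond units + 2 from the NH atom = 8.

8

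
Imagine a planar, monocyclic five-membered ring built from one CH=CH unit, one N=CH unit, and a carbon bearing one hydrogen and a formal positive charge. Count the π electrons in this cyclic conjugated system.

Every ring atom contributes a p orbital perpendicular to the ring (each doubly-bonded ring atom is sp² with one p-orbital electron; each =N– nitrogen is pyridine-type (lone pair in the sp² plane, one electron in the p orbital); the carbocation has an empty p orbital), so the π system is cyclic and fully conjugated.
Adding the contributions, 2 × 2 = 4 from the double-bond units + 0 from the CH(+) atom = 4.

4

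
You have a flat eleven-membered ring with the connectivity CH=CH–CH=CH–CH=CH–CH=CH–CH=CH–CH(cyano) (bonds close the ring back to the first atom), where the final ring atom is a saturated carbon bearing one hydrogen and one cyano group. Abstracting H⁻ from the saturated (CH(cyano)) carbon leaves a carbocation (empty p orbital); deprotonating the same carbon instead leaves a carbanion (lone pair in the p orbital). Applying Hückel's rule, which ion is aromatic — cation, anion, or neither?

In either ion the ring is fully conjugated: every atom, including the new sp² carbon, supplies a p orbital.
Cation: 5 × 2 + 0 = 10 π electrons → 4(2)+2, aromatic.
Anion: 5 × 2 + 2 = 12 π electrons → 4(3), antiaromatic.

The cation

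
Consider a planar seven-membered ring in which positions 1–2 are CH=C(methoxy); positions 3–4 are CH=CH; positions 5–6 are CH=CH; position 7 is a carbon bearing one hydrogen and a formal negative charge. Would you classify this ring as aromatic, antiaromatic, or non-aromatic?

Check conjugation: the double-bond atoms are sp², each contributing one p electron; the carbanion's lone pair occupies the p orbital — every position has a p orbital, so the cyclic π system is continuous.
Counting π electrons: 3 × 2 = 6 from the double-bond units + 2 from the CH(-) atom = 8.
A 4n π count (8, n = 2) in a planar conjugated ring means antiaromatic.

Antiaromatic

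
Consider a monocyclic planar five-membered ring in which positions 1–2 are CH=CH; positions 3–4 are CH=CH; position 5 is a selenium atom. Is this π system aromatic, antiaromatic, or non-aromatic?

Every ring atom contributes a p orbital perpendicular to the ring (the double-bond atoms are sp², each contributing one p electron; the selenium donates one lone pair from its p orbital), so the π system is cyclic and fully conjugated.
Tallying contributions gives 2 × 2 = 4 from the double-bond units + 2 from the Se atom = 6.
That gives a 4n+2 count (6, n = 1).
(The species described is selenophene.)

Aromatic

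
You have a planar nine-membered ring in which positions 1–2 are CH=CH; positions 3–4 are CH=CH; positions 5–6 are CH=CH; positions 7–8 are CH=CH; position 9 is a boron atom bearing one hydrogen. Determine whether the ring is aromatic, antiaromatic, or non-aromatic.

All ring atoms are sp² and supply a p orbital to the ring (the double-bond atoms are sp², each contributing one p electron; the boron has an empty p orbital); the conjugation is uninterrupted.
Counting π electrons: 4 × 2 = 8 from the double-bond units + 0 from the BH atom = 8.
A 4n π count (8, n = 2) in a planar conjugated ring means antiaromatic.

Antiaromatic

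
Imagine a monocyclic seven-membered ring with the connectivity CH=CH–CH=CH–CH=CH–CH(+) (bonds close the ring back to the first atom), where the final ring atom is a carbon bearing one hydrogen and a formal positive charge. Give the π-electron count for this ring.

Every ring atom contributes a p orbital perpendicular to the ring (each doubly-bonded ring atom is sp² with one p-orbital electron; the carbocation has an empty p orbital), so the π system is cyclic and fully conjugated.
π-electron count: 3 × 2 = 6 from the double-bond units + 0 from the CH(+) atom = 6.
This is the tropylium cation.

6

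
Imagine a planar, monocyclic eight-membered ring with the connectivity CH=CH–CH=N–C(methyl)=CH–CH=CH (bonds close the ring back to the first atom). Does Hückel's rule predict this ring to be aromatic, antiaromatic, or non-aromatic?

All ring atoms are sp² and supply a p orbital to the ring (every atom in a ring double bond is sp² and brings one electron to the p orbital; each =N– nitrogen is pyridine-type (lone pair in the sp² plane, one electron in the p orbital)); the conjugation is uninterrupted.
π-electron count: 4 × 2 = 8 from the 4 double-bond units.
8 is a 4n count (n = 2), so the planar conjugated ring is antiaromatic.

Antiaromatic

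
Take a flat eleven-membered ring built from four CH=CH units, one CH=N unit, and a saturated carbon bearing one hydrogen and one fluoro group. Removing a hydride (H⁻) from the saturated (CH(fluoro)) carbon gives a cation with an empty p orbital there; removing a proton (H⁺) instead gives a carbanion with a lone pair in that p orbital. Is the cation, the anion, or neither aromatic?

Once that carbon is sp², every ring atom has a p orbital and both ions are fully conjugated.
Cation: 5 × 2 + 0 = 10 π electrons → 4(2)+2, aromatic.
Anion: 5 × 2 + 2 = 12 π electrons → 4(3), antiaromatic.

The cation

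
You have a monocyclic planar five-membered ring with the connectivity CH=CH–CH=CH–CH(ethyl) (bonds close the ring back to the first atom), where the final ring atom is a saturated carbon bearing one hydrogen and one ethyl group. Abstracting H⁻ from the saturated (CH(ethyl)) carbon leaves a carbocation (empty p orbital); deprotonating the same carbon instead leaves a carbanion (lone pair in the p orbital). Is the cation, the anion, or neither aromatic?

Both ions have a continuous loop of p orbitals — each ring atom is sp².
Cation: 2 × 2 + 0 = 4 π electrons → 4(1), antiaromatic.
Anion: 2 × 2 + 2 = 6 π electrons → 4(1)+2, aromatic.

The anion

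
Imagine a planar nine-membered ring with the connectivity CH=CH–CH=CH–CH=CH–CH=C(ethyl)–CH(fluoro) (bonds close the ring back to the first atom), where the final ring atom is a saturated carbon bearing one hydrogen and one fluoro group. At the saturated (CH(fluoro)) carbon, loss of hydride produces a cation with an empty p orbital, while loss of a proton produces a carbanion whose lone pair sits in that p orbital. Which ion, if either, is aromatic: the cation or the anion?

The anion

In either ion the ring is fully conjugated: every atom, including the new sp² carbon, supplies a p orbital.
Cation: 4 × 2 + 0 = 8 π electrons → 4(2), antiaromatic.
Anion: 4 × 2 + 2 = 10 π electrons → 4(2)+2, aromatic.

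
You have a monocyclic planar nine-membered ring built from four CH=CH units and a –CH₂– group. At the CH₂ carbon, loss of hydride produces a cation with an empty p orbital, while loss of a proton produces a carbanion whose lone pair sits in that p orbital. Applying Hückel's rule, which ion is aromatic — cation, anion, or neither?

Once that carbon is sp², every ring atom has a p orbital and both ions are fully conjugated.
Cation: 4 × 2 + 0 = 8 π electrons → 4(2), antiaromatic.
Anion: 4 × 2 + 2 = 10 π electrons → 4(2)+2, aromatic.

The anion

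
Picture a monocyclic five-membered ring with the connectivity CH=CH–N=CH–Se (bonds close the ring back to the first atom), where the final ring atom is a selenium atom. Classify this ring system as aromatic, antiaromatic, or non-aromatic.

Check conjugation: each doubly-bonded ring atom is sp² with one p-orbital electron; each =N– nitrogen is pyridine-type (lone pair in the sp² plane, one electron in the p orbital); the selenium donates one lone pair from its p orbital — every position has a p orbital, so the cyclic π system is continuous.
π-electron count: 2 × 2 = 4 from the double-bond units + 2 from the Se atom = 6.
Since 6 = 4·1 + 2, the ring meets the 4n+2 criterion.

Aromatic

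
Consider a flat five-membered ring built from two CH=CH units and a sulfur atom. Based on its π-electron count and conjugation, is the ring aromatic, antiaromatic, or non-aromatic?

The p orbitals form a continuous loop: the double-bond atoms are sp², each contributing one p electron; the sulfur donates one lone pair from its p orbital. The ring is fully conjugated.
π-electron count: 2 × 2 = 4 from the double-bond units + 2 from the S atom = 6.
6 = 4(1) + 2, which satisfies Hückel's 4n+2 rule.
(The species described is thiophene.)

Aromatic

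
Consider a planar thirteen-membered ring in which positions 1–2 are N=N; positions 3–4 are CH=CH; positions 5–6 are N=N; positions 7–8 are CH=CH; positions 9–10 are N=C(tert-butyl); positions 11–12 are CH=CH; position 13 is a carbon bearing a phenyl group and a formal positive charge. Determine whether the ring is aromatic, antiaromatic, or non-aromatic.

Every ring atom contributes a p orbital perpendicular to the ring (the double-bond atoms are sp², each contributing one p electron; each =N– nitrogen is pyridine-type (lone pair in the sp² plane, one electron in the p orbital); the carbocation has an empty p orbital), so the π system is cyclic and fully conjugated.
Counting π electrons: 6 × 2 = 12 from the double-bond units + 0 from the C(phenyl)(+) atom = 12.
A 4n π count (12, n = 3) in a planar conjugated ring means antiaromatic.

Antiaromatic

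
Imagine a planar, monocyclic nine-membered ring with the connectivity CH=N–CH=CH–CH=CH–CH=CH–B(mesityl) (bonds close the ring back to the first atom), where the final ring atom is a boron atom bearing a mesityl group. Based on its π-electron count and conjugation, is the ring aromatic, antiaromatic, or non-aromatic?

Antiaromatic

Every ring atom contributes a p orbital perpendicular to the ring (the double-bond atoms are sp², each contributing one p electron; each =N– nitrogen is pyridine-type (lone pair in the sp² plane, one electron in the p orbital); the boron has an empty p orbital), so the π system is cyclic and fully conjugated.
Adding the contributions, 4 × 2 = 8 from the double-bond units + 0 from the B(mesityl) atom = 8.
With 8 = 4·2 π electrons, Hückel's rule classifies the planar ring as antiaromatic.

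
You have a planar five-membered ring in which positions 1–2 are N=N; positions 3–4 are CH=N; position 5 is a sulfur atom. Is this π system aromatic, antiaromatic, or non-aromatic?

All ring atoms are sp² and supply a p orbital to the ring (each doubly-bonded ring atom is sp² with one p-orbital electron; the doubly-bonded nitrogens are pyridine-type — their lone pairs lie in the ring plane, leaving one electron in the p orbital; the sulfur donates one lone pair from its p orbital); the conjugation is uninterrupted.
π-electron count: 2 × 2 = 4 from the double-bond units + 2 from the S atom = 6.
6 = 4(1) + 2, which satisfies Hückel's 4n+2 rule.

Aromatic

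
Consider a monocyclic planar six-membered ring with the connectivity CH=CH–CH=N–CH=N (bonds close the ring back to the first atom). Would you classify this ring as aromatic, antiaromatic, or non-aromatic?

Aromatic

Every ring atom contributes a p orbital perpendicular to the ring (each doubly-bonded ring atom is sp² with one p-orbital electron; each sp² =N– keeps its lone pair in-plane and puts one electron into the π system), so the π system is cyclic and fully conjugated.
Tallying contributions gives 3 × 2 = 6 from the 3 double-bond units.
Since 6 = 4·1 + 2, the ring meets the 4n+2 criterion.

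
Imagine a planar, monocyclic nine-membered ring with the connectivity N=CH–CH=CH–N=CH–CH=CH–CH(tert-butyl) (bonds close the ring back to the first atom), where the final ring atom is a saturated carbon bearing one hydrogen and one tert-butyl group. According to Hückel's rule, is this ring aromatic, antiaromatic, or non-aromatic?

At the CH(tert-butyl) position, that saturated carbon is sp³ and has no p orbital in the ring π system; the ring's p-orbital overlap is broken there.
Hückel's rule only applies to fully conjugated rings, so this one is simply non-aromatic.

Non-aromatic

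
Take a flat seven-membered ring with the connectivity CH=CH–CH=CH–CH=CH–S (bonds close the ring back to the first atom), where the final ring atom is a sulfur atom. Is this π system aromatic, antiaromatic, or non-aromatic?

Antiaromatic

Every ring atom contributes a p orbital perpendicular to the ring (the double-bond atoms are sp², each contributing one p electron; the sulfur donates one lone pair from its p orbital), so the π system is cyclic and fully conjugated.
Tallying contributions gives 3 × 2 = 6 from the double-bond units + 2 from the S atom = 8.
8 = 4(2); a planar, fully conjugated 4n system is antiaromatic.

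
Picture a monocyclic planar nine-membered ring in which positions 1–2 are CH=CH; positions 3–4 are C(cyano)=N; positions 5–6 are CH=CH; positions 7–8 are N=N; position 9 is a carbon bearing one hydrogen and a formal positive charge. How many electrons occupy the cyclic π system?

Check conjugation: the double-bond atoms are sp², each contributing one p electron; each =N– nitrogen is pyridine-type (lone pair in the sp² plane, one electron in the p orbital); the carbocation has an empty p orbital — every position has a p orbital, so the cyclic π system is continuous.
Tallying contributions gives 4 × 2 = 8 from the double-bond units + 0 from the CH(+) atom = 8.

8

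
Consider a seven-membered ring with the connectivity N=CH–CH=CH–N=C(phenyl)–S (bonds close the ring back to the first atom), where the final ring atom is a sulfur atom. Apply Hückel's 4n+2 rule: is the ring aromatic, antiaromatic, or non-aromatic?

Check conjugation: the double-bond atoms are sp², each contributing one p electron; each =N– nitrogen is pyridine-type (lone pair in the sp² plane, one electron in the p orbital); the sulfur donates one lone pair from its p orbital — every position has a p orbital, so the cyclic π system is continuous.
Adding the contributions, 3 × 2 = 6 from the double-bond units + 2 from the S atom = 8.
8 = 4(2); a planar, fully conjugated 4n system is antiaromatic.

Antiaromatic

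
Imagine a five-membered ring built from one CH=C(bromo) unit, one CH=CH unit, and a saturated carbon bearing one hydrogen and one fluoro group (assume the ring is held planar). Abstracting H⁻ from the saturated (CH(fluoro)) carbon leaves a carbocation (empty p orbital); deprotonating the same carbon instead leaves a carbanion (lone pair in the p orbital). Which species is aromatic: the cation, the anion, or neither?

The anion

Both ions have a continuous loop of p orbitals — each ring atom is sp².
Cation: 2 × 2 + 0 = 4 π electrons → 4(1), antiaromatic.
Anion: 2 × 2 + 2 = 6 π electrons → 4(1)+2, aromatic.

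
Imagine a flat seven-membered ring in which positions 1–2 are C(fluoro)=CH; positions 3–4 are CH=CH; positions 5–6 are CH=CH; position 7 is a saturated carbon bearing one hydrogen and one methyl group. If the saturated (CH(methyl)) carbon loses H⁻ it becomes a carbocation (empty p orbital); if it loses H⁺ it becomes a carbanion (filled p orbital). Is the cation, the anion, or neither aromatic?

The cation

In both ions every ring atom is sp² and contributes a p orbital, so both rings are fully conjugated.
Cation: 3 × 2 + 0 = 6 π electrons → 4(1)+2, aromatic.
Anion: 3 × 2 + 2 = 8 π electrons → 4(2), antiaromatic.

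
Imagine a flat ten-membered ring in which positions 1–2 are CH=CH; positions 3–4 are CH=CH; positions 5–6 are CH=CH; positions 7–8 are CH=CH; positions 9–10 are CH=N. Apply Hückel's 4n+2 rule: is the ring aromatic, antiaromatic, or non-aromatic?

Check conjugation: each doubly-bonded ring atom is sp² with one p-orbital electron; each sp² =N– keeps its lone pair in-plane and puts one electron into the π system — every position has a p orbital, so the cyclic π system is continuous.
Counting π electrons: 5 × 2 = 10 from the 5 double-bond units.
With 10 π electrons (n = 2), the Hückel 4n+2 condition holds.

Aromatic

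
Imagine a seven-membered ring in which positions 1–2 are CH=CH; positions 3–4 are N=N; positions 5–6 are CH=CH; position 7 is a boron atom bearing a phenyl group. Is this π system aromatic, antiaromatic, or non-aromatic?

All ring atoms are sp² and supply a p orbital to the ring (each doubly-bonded ring atom is sp² with one p-orbital electron; each =N– nitrogen is pyridine-type (lone pair in the sp² plane, one electron in the p orbital); the boron has an empty p orbital); the conjugation is uninterrupted.
Tallying contributions gives 3 × 2 = 6 from the double-bond units + 0 from the B(phenyl) atom = 6.
That gives a 4n+2 count (6, n = 1).

Aromatic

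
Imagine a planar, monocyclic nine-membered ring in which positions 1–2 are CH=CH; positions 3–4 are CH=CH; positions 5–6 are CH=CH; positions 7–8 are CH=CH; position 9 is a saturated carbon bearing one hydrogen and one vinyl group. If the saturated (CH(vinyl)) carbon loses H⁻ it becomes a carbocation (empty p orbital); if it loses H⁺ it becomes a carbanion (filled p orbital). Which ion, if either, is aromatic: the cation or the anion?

Both ions have a continuous loop of p orbitals — each ring atom is sp².
Cation: 4 × 2 + 0 = 8 π electrons → 4(2), antiaromatic.
Anion: 4 × 2 + 2 = 10 π electrons → 4(2)+2, aromatic.

The anion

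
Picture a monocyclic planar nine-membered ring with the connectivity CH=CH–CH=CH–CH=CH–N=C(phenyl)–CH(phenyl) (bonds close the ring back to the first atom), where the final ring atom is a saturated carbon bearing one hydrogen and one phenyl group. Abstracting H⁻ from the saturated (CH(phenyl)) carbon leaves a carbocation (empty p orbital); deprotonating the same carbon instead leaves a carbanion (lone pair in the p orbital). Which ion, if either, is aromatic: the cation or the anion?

Once that carbon is sp², every ring atom has a p orbital and both ions are fully conjugated.
Cation: 4 × 2 + 0 = 8 π electrons → 4(2), antiaromatic.
Anion: 4 × 2 + 2 = 10 π electrons → 4(2)+2, aromatic.

The anion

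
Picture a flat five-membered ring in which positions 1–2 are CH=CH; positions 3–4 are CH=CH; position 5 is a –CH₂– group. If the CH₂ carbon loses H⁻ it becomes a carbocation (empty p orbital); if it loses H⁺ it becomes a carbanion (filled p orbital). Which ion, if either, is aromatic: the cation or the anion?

The anion

Once that carbon is sp², every ring atom has a p orbital and both ions are fully conjugated.
Cation: 2 × 2 + 0 = 4 π electrons → 4(1), antiaromatic.
Anion: 2 × 2 + 2 = 6 π electrons → 4(1)+2, aromatic.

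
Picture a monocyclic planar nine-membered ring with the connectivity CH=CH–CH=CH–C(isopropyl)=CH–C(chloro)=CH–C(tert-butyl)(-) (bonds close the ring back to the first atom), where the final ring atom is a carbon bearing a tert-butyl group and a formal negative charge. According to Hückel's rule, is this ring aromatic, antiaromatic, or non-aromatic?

Aromatic

The p orbitals form a continuous loop: each doubly-bonded ring atom is sp² with one p-orbital electron; the carbanion's lone pair occupies the p orbital. The ring is fully conjugated.
π-electron count: 4 × 2 = 8 from the double-bond units + 2 from the C(tert-butyl)(-) atom = 10.
With 10 π electrons (n = 2), the Hückel 4n+2 condition holds.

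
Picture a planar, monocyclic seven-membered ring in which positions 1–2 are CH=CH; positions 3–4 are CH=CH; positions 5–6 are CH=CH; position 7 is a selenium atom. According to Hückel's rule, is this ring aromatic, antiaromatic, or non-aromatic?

Check conjugation: the double-bond atoms are sp², each contributing one p electron; the selenium donates one lone pair from its p orbital — every position has a p orbital, so the cyclic π system is continuous.
Tallying contributions gives 3 × 2 = 6 from the double-bond units + 2 from the Se atom = 8.
8 = 4(2); a planar, fully conjugated 4n system is antiaromatic.

Antiaromatic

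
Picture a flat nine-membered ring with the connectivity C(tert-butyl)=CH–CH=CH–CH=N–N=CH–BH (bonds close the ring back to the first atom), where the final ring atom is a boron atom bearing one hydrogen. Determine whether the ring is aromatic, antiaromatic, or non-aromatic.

The p orbitals form a continuous loop: each doubly-bonded ring atom is sp² with one p-orbital electron; each sp² =N– keeps its lone pair in-plane and puts one electron into the π system; the boron has an empty p orbital. The ring is fully conjugated.
Tallying contributions gives 4 × 2 = 8 from the double-bond units + 0 from the BH atom = 8.
8 = 4(2); a planar, fully conjugated 4n system is antiaromatic.

Antiaromatic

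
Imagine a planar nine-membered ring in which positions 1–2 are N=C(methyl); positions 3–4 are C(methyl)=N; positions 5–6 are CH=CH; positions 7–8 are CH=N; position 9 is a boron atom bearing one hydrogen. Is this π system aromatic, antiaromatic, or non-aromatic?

Antiaromatic

All ring atoms are sp² and supply a p orbital to the ring (each doubly-bonded ring atom is sp² with one p-orbital electron; each sp² =N– keeps its lone pair in-plane and puts one electron into the π system; the boron has an empty p orbital); the conjugation is uninterrupted.
Counting π electrons: 4 × 2 = 8 from the double-bond units + 0 from the BH atom = 8.
With 8 = 4·2 π electrons, Hückel's rule classifies the planar ring as antiaromatic.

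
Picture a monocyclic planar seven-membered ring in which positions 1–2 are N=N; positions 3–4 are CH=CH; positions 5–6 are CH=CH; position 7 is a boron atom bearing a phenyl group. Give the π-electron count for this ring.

All ring atoms are sp² and supply a p orbital to the ring (each doubly-bonded ring atom is sp² with one p-orbital electron; each =N– nitrogen is pyridine-type (lone pair in the sp² plane, one electron in the p orbital); the boron has an empty p orbital); the conjugation is uninterrupted.
Tallying contributions gives 3 × 2 = 6 from the double-bond units + 0 from the B(phenyl) atom = 6.

6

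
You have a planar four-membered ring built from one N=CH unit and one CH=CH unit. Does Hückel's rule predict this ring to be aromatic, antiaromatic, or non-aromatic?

All ring atoms are sp² and supply a p orbital to the ring (the double-bond atoms are sp², each contributing one p electron; the doubly-bonded nitrogens are pyridine-type — their lone pairs lie in the ring plane, leaving one electron in the p orbital); the conjugation is uninterrupted.
Adding the contributions, 2 × 2 = 4 from the 2 double-bond units.
4 = 4(1); a planar, fully conjugated 4n system is antiaromatic.

Antiaromatic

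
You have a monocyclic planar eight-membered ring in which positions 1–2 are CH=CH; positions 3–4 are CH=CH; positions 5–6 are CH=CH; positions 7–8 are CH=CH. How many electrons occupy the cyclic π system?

All ring atoms are sp² and supply a p orbital to the ring (every atom in a ring double bond is sp² and brings one electron to the p orbital); the conjugation is uninterrupted.
Adding the contributions, 4 × 2 = 8 from the 4 double-bond units.
(The species described is cyclooctatetraene.)

8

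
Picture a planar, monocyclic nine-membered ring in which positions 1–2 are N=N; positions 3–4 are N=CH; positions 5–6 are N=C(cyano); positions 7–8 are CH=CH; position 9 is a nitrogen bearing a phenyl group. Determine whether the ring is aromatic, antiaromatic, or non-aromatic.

Aromatic

Check conjugation: every atom in a ring double bond is sp² and brings one electron to the p orbital; the doubly-bonded nitrogens are pyridine-type — their lone pairs lie in the ring plane, leaving one electron in the p orbital; the pyrrole-type nitrogen donates its lone pair from the p orbital — every position has a p orbital, so the cyclic π system is continuous.
π-electron count: 4 × 2 = 8 from the double-bond units + 2 from the N(phenyl) atom = 10.
That gives a 4n+2 count (10, n = 2).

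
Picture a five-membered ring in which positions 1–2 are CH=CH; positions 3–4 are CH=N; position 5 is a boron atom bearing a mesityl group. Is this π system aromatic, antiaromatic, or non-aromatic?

Antiaromatic

The p orbitals form a continuous loop: the double-bond atoms are sp², each contributing one p electron; the doubly-bonded nitrogens are pyridine-type — their lone pairs lie in the ring plane, leaving one electron in the p orbital; the boron has an empty p orbital. The ring is fully conjugated.
Tallying contributions gives 2 × 2 = 4 from the double-bond units + 0 from the B(mesityl) atom = 4.
4 = 4(1); a planar, fully conjugated 4n system is antiaromatic.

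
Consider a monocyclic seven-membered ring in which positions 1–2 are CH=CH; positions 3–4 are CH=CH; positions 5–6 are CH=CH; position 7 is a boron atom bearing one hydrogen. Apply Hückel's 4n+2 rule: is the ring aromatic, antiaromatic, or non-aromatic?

All ring atoms are sp² and supply a p orbital to the ring (the double-bond atoms are sp², each contributing one p electron; the boron has an empty p orbital); the conjugation is uninterrupted.
π-electron count: 3 × 2 = 6 from the double-bond units + 0 from the BH atom = 6.
That gives a 4n+2 count (6, n = 1).

Aromatic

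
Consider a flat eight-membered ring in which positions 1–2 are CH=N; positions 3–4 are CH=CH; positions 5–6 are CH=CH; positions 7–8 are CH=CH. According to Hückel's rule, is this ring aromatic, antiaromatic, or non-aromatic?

Every ring atom contributes a p orbital perpendicular to the ring (the double-bond atoms are sp², each contributing one p electron; the doubly-bonded nitrogens are pyridine-type — their lone pairs lie in the ring plane, leaving one electron in the p orbital), so the π system is cyclic and fully conjugated.
Tallying contributions gives 4 × 2 = 8 from the 4 double-bond units.
With 8 = 4·2 π electrons, Hückel's rule classifies the planar ring as antiaromatic.

Antiaromatic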